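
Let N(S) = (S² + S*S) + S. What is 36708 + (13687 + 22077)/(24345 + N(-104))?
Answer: 1683941848/45873 ≈ 36709.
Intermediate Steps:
N(S) = S + 2*S² (N(S) = (S² + S²) + S = 2*S² + S = S + 2*S²)
36708 + (13687 + 22077)/(24345 + N(-104)) = 36708 + (13687 + 22077)/(24345 - 104*(1 + 2*(-104))) = 36708 + 35764/(24345 - 104*(1 - 208)) = 36708 + 35764/(24345 - 104*(-207)) = 36708 + 35764/(24345 + 21528) = 36708 + 35764/45873 = 1683941848/45873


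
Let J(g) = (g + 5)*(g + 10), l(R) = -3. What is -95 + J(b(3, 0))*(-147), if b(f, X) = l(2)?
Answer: -2153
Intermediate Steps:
b(f, X) = -3
J(g) = (5 + g)*(10 + g)
-95 + J(b(3, 0))*(-147) = -95 + (50 + (-3)² + 15*(-3))*(-147) = -95 + (50 + 9 - 45)*(-147) = -95 + 14*(-147) = -95 - 2058 = -2153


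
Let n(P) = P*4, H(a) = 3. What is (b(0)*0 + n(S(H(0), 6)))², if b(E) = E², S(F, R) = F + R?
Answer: 1296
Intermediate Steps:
n(P) = 4*P
(b(0)*0 + n(S(H(0), 6)))² = (0²*0 + 4*(3 + 6))² = (0*0 + 4*9)² = (0 + 36)² = 36² = 1296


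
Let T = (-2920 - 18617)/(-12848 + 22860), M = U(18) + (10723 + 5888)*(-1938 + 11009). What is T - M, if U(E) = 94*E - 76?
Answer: -1508608151501/10012 ≈ -1.5068e+8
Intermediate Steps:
U(E) = -76 + 94*E
M = 150679997 (M = (-76 + 94*18) + (10723 + 5888)*(-1938 + 11009) = (-76 + 1692) + 16611*9071 = 1616 + 150678381 = 150679997)
T = -21537/10012 ≈ -2.1511
T - M = -21537/10012 - 1*150679997 = -21537/10012 - 150679997 = -1508608151501/10012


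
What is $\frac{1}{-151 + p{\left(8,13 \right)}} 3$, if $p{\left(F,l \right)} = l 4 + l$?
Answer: $- \frac{3}{86} \approx -0.034884$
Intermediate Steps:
$p{\left(F,l \right)} = 5 l$ ($p{\left(F,l \right)} = 4 l + l = 5 l$)
$\frac{1}{-151 + p{\left(8,13 \right)}} 3 = \frac{1}{-151 + 5 \cdot 13} \cdot 3 = \frac{1}{-151 + 65} \cdot 3 = \frac{1}{-86} \cdot 3 = \left(- \frac{1}{86}\right) 3 = - \frac{3}{86}$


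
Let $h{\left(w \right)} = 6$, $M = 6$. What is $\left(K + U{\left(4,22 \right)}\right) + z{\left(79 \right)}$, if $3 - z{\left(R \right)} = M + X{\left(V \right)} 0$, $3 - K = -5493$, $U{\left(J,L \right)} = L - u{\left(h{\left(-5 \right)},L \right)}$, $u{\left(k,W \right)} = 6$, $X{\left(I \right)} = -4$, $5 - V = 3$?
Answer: $5509$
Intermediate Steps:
$V = 2$ ($V = 5 - 3 = 2$)
$U{\left(J,L \right)} = -6 + L$ ($U{\left(J,L \right)} = L - 6 = -6 + L$)
$K = 5496$ ($K = 3 - -5493 = 3 + 5493 = 5496$)
$z{\left(R \right)} = -3$ ($z{\left(R \right)} = 3 - \left(6 - 0\right) = 3 - \left(6 + 0\right) = 3 - 6 = -3$)
$\left(K + U{\left(4,22 \right)}\right) + z{\left(79 \right)} = \left(5496 + \left(-6 + 22\right)\right) - 3 = \left(5496 + 16\right) - 3 = 5512 - 3 = 5509$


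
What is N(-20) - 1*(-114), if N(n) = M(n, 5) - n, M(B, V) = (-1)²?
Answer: 135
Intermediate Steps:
M(B, V) = 1
N(n) = 1 - n
N(-20) - 1*(-114) = (1 - 1*(-20)) - 1*(-114) = (1 + 20) + 114 = 21 + 114 = 135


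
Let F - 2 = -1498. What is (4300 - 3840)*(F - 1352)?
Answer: -1310080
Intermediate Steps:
F = -1496 (F = 2 - 1498 = -1496)
(4300 - 3840)*(F - 1352) = (4300 - 3840)*(-1496 - 1352) = 460*(-2848) = -1310080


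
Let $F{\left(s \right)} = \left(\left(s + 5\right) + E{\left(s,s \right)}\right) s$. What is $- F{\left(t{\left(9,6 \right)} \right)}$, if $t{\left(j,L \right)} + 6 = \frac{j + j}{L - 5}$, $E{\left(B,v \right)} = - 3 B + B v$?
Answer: $-1500$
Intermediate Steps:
$t{\left(j,L \right)} = -6 + \frac{2 j}{-5 + L}$ ($t{\left(j,L \right)} = -6 + \frac{j + j}{L - 5} = -6 + \frac{2 j}{-5 + L}$)
$F{\left(s \right)} = s \left(5 + s + s \left(-3 + s\right)\right)$ ($F{\left(s \right)} = \left(\left(s + 5\right) + s \left(-3 + s\right)\right) s = \left(\left(5 + s\right) + s \left(-3 + s\right)\right) s = \left(5 + s + s \left(-3 + s\right)\right) s = s \left(5 + s + s \left(-3 + s\right)\right)$)
$- F{\left(t{\left(9,6 \right)} \right)} = - \frac{2 \left(15 + 9 - 18\right)}{-5 + 6} \left(5 + \frac{2 \left(15 + 9 - 18\right)}{-5 + 6} + \frac{2 \left(15 + 9 - 18\right)}{-5 + 6} \left(-3 + \frac{2 \left(15 + 9 - 18\right)}{-5 + 6}\right)\right) = - \frac{2 \left(15 + 9 - 18\right)}{1} \left(5 + \frac{2 \left(15 + 9 - 18\right)}{1} + \frac{2 \left(15 + 9 - 18\right)}{1} \left(-3 + \frac{2 \left(15 + 9 - 18\right)}{1}\right)\right) = - 2 \cdot 1 \cdot 6 \left(5 + 2 \cdot 1 \cdot 6 + 2 \cdot 1 \cdot 6 \left(-3 + 2 \cdot 1 \cdot 6\right)\right) = - 12 \left(5 + 12 + 12 \left(-3 + 12\right)\right) = - 12 \left(5 + 12 + 12 \cdot 9\right) = - 12 \left(5 + 12 + 108\right) = - 12 \cdot 125 = \left(-1\right) 1500 = -1500$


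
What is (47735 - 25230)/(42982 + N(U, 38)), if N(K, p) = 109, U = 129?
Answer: 22505/43091 ≈ 0.52227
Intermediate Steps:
(47735 - 25230)/(42982 + N(U, 38)) = (47735 - 25230)/(42982 + 109) = 22505/43091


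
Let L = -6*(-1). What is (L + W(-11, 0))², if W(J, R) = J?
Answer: 25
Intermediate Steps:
L = 6
(L + W(-11, 0))² = (6 - 11)² = (-5)² = 25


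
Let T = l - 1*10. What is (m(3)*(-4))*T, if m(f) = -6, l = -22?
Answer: -768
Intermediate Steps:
T = -32 (T = -22 - 1*10 = -22 - 10 = -32)
(m(3)*(-4))*T = -6*(-4)*(-32) = 24*(-32) = -768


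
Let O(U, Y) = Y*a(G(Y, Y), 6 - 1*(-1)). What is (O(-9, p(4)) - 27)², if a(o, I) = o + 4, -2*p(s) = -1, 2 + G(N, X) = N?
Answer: 10609/16 ≈ 663.06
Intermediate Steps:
G(N, X) = -2 + N
p(s) = ½ (p(s) = -½*(-1) = ½)
a(o, I) = 4 + o
O(U, Y) = Y*(2 + Y) (O(U, Y) = Y*(4 + (-2 + Y)) = Y*(2 + Y))
(O(-9, p(4)) - 27)² = ((2 + ½)/2 - 27)² = ((½)*(5/2) - 27)² = (5/4 - 27)² = (-103/4)² = 10609/16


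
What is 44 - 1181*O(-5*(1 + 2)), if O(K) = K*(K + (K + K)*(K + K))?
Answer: 15677819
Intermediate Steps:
O(K) = K*(K + 4*K²) (O(K) = K*(K + (2*K)*(2*K)) = K*(K + 4*K²))
44 - 1181*O(-5*(1 + 2)) = 44 - 1181*(-5*(1 + 2))²*(1 + 4*(-5*(1 + 2))) = 44 - 1181*(-5*3)²*(1 + 4*(-5*3)) = 44 - 1181*(-15)²*(1 + 4*(-15)) = 44 - 265725*(1 - 60) = 44 - 265725*(-59) = 44 - 1181*(-13275) = 44 + 15677775 = 15677819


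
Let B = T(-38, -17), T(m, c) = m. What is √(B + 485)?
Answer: √447 ≈ 21.142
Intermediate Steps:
B = -38
√(B + 485) = √(-38 + 485) = √447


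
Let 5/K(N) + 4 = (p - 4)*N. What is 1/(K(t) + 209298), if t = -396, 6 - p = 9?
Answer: 2768/579336869 ≈ 4.7779e-6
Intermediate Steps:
p = -3 (p = 6 - 1*9 = 6 - 9 = -3)
K(N) = 5/(-4 - 7*N) (K(N) = 5/(-4 + (-3 - 4)*N) = 5/(-4 - 7*N))
1/(K(t) + 209298) = 1/(-5/(4 + 7*(-396)) + 209298) = 1/(-5/(4 - 2772) + 209298) = 1/(-5/(-2768) + 209298) = 1/(-5*(-1/2768) + 209298) = 1/(5/2768 + 209298) = 1/(579336869/2768) = 2768/579336869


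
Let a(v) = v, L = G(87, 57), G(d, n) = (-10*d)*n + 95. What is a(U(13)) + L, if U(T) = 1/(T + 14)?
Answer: -1336364/27 ≈ -49495.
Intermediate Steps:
U(T) = 1/(14 + T)
G(d, n) = 95 - 10*d*n (G(d, n) = -10*d*n + 95 = 95 - 10*d*n)
L = -49495 (L = 95 - 10*87*57 = 95 - 49590 = -49495)
a(U(13)) + L = 1/(14 + 13) - 49495 = 1/27 - 49495 = -1336364/27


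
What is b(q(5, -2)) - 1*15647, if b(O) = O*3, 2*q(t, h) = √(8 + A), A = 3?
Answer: -15647 + 3*√11/2 ≈ -15642.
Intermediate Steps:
q(t, h) = √11/2 (q(t, h) = √(8 + 3)/2 = √11/2)
b(O) = 3*O
b(q(5, -2)) - 1*15647 = 3*(√11/2) - 1*15647 = 3*√11/2 - 15647 = -15647 + 3*√11/2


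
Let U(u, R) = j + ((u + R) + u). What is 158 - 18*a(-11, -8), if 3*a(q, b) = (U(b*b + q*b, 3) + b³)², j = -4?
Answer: -261928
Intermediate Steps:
U(u, R) = -4 + R + 2*u (U(u, R) = -4 + ((u + R) + u) = -4 + ((R + u) + u) = -4 + (R + 2*u) = -4 + R + 2*u)
a(q, b) = (-1 + b³ + 2*b² + 2*b*q)²/3 (a(q, b) = ((-4 + 3 + 2*(b*b + q*b)) + b³)²/3 = ((-4 + 3 + 2*(b² + b*q)) + b³)²/3 = ((-4 + 3 + (2*b² + 2*b*q)) + b³)²/3 = ((-1 + 2*b² + 2*b*q) + b³)²/3 = (-1 + b³ + 2*b² + 2*b*q)²/3)
158 - 18*a(-11, -8) = 158 - 6*(-1 + (-8)³ + 2*(-8)*(-8 - 11))² = 158 - 6*(-1 - 512 + 2*(-8)*(-19))² = 158 - 6*(-1 - 512 + 304)² = 158 - 6*(-209)² = 158 - 6*43681 = 158 - 18*43681/3 = 158 - 262086 = -261928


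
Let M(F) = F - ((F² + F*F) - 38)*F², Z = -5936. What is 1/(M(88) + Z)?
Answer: -1/119650648 ≈ -8.3577e-9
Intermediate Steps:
M(F) = F - F²*(-38 + 2*F²) (M(F) = F - ((F² + F²) - 38)*F² = F - (2*F² - 38)*F² = F - (-38 + 2*F²)*F² = F - F²*(-38 + 2*F²))
1/(M(88) + Z) = 1/(88*(1 - 2*88³ + 38*88) - 5936) = 1/(88*(1 - 2*681472 + 3344) - 5936) = 1/(88*(1 - 1362944 + 3344) - 5936) = 1/(88*(-1359599) - 5936) = 1/(-119644712 - 5936) = 1/(-119650648) = -1/119650648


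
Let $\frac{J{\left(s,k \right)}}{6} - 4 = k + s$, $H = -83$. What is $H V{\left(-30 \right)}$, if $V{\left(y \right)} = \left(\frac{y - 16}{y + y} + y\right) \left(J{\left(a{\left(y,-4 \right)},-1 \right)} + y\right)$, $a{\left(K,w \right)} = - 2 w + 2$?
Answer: $\frac{582328}{5} \approx 1.1647 \cdot 10^{5}$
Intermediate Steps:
$a{\left(K,w \right)} = 2 - 2 w$
$J{\left(s,k \right)} = 24 + 6 k + 6 s$ ($J{\left(s,k \right)} = 24 + 6 \left(k + s\right) = 24 + \left(6 k + 6 s\right) = 24 + 6 k + 6 s$)
$V{\left(y \right)} = \left(78 + y\right) \left(y + \frac{-16 + y}{2 y}\right)$ ($V{\left(y \right)} = \left(\frac{y - 16}{y + y} + y\right) \left(\left(24 + 6 \left(-1\right) + 6 \left(2 - -8\right)\right) + y\right) = \left(\frac{-16 + y}{2 y} + y\right) \left(\left(24 - 6 + 6 \left(2 + 8\right)\right) + y\right) = \left(\left(-16 + y\right) \frac{1}{2 y} + y\right) \left(\left(24 - 6 + 6 \cdot 10\right) + y\right) = \left(\frac{-16 + y}{2 y} + y\right) \left(\left(24 - 6 + 60\right) + y\right) = \left(y + \frac{-16 + y}{2 y}\right) \left(78 + y\right) = \left(78 + y\right) \left(y + \frac{-16 + y}{2 y}\right)$)
$H V{\left(-30 \right)} = - 83 \left(31 + \left(-30\right)^{2} - \frac{624}{-30} + \frac{157}{2} \left(-30\right)\right) = - 83 \left(31 + 900 - - \frac{104}{5} - 2355\right) = - 83 \left(31 + 900 + \frac{104}{5} - 2355\right) = \left(-83\right) \left(- \frac{7016}{5}\right) = \frac{582328}{5}$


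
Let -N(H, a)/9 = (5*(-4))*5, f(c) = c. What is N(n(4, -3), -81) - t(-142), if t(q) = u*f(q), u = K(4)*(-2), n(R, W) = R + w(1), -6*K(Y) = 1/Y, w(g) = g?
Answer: 5471/6 ≈ 911.83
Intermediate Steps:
K(Y) = -1/(6*Y)
n(R, W) = 1 + R (n(R, W) = R + 1 = 1 + R)
u = 1/12 (u = -⅙/4*(-2) = -⅙*¼*(-2) = -1/24*(-2) = 1/12 ≈ 0.083333)
N(H, a) = 900 (N(H, a) = -9*5*(-4)*5 = -(-180)*5 = -9*(-100) = 900)
t(q) = q/12
N(n(4, -3), -81) - t(-142) = 900 - (-142)/12 = 900 - 1*(-71/6) = 900 + 71/6 = 5471/6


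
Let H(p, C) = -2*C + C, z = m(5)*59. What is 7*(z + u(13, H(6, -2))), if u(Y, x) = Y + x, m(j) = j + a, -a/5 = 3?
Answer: -4025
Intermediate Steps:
a = -15 (a = -5*3 = -15)
m(j) = -15 + j (m(j) = j - 15 = -15 + j)
z = -590 (z = (-15 + 5)*59 = -10*59 = -590)
H(p, C) = -C
7*(z + u(13, H(6, -2))) = 7*(-590 + (13 - 1*(-2))) = 7*(-590 + (13 + 2)) = 7*(-590 + 15) = 7*(-575) = -4025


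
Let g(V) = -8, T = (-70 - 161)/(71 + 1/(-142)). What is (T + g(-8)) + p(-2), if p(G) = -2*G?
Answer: -73126/10081 ≈ -7.2538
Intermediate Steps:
T = -32802/10081 (T = -231/(71 - 1/142) = -231/10081/142 = -231*142/10081 = -32802/10081 ≈ -3.2538)
(T + g(-8)) + p(-2) = (-32802/10081 - 8) - 2*(-2) = -113450/10081 + 4 = -73126/10081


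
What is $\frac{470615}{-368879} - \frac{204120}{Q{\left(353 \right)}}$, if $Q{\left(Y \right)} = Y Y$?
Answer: $- \frac{133938446015}{45965643311} \approx -2.9139$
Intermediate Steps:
$Q{\left(Y \right)} = Y^{2}$
$\frac{470615}{-368879} - \frac{204120}{Q{\left(353 \right)}} = \frac{470615}{-368879} - \frac{204120}{353^{2}} = 470615 \left(- \frac{1}{368879}\right) - \frac{204120}{124609} = - \frac{470615}{368879} - \frac{204120}{124609} = - \frac{133938446015}{45965643311}$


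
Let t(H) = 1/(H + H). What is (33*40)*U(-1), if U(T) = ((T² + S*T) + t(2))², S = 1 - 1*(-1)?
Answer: 1485/2 ≈ 742.50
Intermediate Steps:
t(H) = 1/(2*H)
S = 2 (S = 1 + 1 = 2)
U(T) = (¼ + T² + 2*T)² (U(T) = ((T² + 2*T) + (½)/2)² = ((T² + 2*T) + (½)*(½))² = ((T² + 2*T) + ¼)² = (¼ + T² + 2*T)²)
(33*40)*U(-1) = (33*40)*((1 + 4*(-1)² + 8*(-1))²/16) = 1320*((1 + 4*1 - 8)²/16) = 1320*((1 + 4 - 8)²/16) = 1320*((1/16)*(-3)²) = 1320*((1/16)*9) = 1320*(9/16) = 1485/2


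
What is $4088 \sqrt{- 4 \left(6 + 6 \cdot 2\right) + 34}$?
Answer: $4088 i \sqrt{38} \approx 25200.0 i$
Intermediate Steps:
$4088 \sqrt{- 4 \left(6 + 6 \cdot 2\right) + 34} = 4088 \sqrt{- 4 \left(6 + 12\right) + 34} = 4088 \sqrt{\left(-4\right) 18 + 34} = 4088 \sqrt{-72 + 34} = 4088 \sqrt{-38} = 4088 i \sqrt{38}$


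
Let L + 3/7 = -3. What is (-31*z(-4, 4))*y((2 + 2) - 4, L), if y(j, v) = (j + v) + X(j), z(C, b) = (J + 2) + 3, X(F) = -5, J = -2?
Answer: 5487/7 ≈ 783.86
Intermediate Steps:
L = -24/7 (L = -3/7 - 3 = -24/7 ≈ -3.4286)
z(C, b) = 3 (z(C, b) = (-2 + 2) + 3 = 0 + 3 = 3)
y(j, v) = -5 + j + v (y(j, v) = (j + v) - 5 = -5 + j + v)
(-31*z(-4, 4))*y((2 + 2) - 4, L) = (-31*3)*(-5 + ((2 + 2) - 4) - 24/7) = -93*(-5 + (4 - 4) - 24/7) = -93*(-5 + 0 - 24/7) = -93*(-59/7) = 5487/7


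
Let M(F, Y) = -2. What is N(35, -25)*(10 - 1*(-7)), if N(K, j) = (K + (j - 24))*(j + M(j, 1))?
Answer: 6426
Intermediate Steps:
N(K, j) = (-2 + j)*(-24 + K + j) (N(K, j) = (K + (j - 24))*(j - 2) = (K + (-24 + j))*(-2 + j) = (-24 + K + j)*(-2 + j) = (-2 + j)*(-24 + K + j))
N(35, -25)*(10 - 1*(-7)) = (48 + (-25)² - 26*(-25) - 2*35 + 35*(-25))*(10 - 1*(-7)) = (48 + 625 + 650 - 70 - 875)*(10 + 7) = 378*17 = 6426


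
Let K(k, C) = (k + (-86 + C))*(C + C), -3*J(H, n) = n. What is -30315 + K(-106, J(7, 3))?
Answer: -29929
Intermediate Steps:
J(H, n) = -n/3
K(k, C) = 2*C*(-86 + C + k) (K(k, C) = (-86 + C + k)*(2*C) = 2*C*(-86 + C + k))
-30315 + K(-106, J(7, 3)) = -30315 + 2*(-1/3*3)*(-86 - 1/3*3 - 106) = -30315 + 2*(-1)*(-86 - 1 - 106) = -30315 + 2*(-1)*(-193) = -30315 + 386 = -29929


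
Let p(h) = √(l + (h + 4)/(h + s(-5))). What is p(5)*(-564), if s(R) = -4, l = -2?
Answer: -564*√7 ≈ -1492.2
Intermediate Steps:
p(h) = √(-2 + (4 + h)/(-4 + h)) (p(h) = √(-2 + (h + 4)/(h - 4)) = √(-2 + (4 + h)/(-4 + h)))
p(5)*(-564) = √((12 - 1*5)/(-4 + 5))*(-564) = √((12 - 5)/1)*(-564) = √(1*7)*(-564) = √7*(-564) = -564*√7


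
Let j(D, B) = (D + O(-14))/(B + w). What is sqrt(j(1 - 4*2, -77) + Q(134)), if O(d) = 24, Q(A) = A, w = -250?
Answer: sqrt(14322927)/327 ≈ 11.574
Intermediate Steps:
j(D, B) = (24 + D)/(-250 + B) (j(D, B) = (D + 24)/(B - 250) = (24 + D)/(-250 + B))
sqrt(j(1 - 4*2, -77) + Q(134)) = sqrt((24 + (1 - 4*2))/(-250 - 77) + 134) = sqrt((24 + (1 - 8))/(-327) + 134) = sqrt(-(24 - 7)/327 + 134) = sqrt(-1/327*17 + 134) = sqrt(-17/327 + 134) = sqrt(43801/327) = sqrt(14322927)/327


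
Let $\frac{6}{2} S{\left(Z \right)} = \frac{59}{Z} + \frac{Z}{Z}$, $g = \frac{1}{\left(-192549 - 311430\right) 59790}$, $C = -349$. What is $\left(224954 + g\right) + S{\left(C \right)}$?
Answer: $\frac{2365705477995277811}{10516383639090} \approx 2.2495 \cdot 10^{5}$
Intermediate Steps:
$g = - \frac{1}{30132904410}$ ($g = \frac{1}{-503979} \cdot \frac{1}{59790} = \left(- \frac{1}{503979}\right) \frac{1}{59790} = - \frac{1}{30132904410} \approx -3.3186 \cdot 10^{-11}$)
$S{\left(Z \right)} = \frac{1}{3} + \frac{59}{3 Z}$ ($S{\left(Z \right)} = \frac{\frac{59}{Z} + \frac{Z}{Z}}{3} = \frac{\frac{59}{Z} + 1}{3} = \frac{1 + \frac{59}{Z}}{3} = \frac{1}{3} + \frac{59}{3 Z}$)
$\left(224954 + g\right) + S{\left(C \right)} = \left(224954 - \frac{1}{30132904410}\right) + \frac{59 - 349}{3 \left(-349\right)} = \frac{6778517378647139}{30132904410} + \frac{1}{3} \left(- \frac{1}{349}\right) \left(-290\right) = \frac{6778517378647139}{30132904410} + \frac{290}{1047} = \frac{2365705477995277811}{10516383639090}$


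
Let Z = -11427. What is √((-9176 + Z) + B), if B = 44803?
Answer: 110*√2 ≈ 155.56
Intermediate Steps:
√((-9176 + Z) + B) = √((-9176 - 11427) + 44803) = √(-20603 + 44803) = √24200 = 110*√2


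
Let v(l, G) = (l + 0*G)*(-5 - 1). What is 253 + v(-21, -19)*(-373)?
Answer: -46745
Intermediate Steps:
v(l, G) = -6*l (v(l, G) = (l + 0)*(-6) = l*(-6) = -6*l)
253 + v(-21, -19)*(-373) = 253 - 6*(-21)*(-373) = 253 + 126*(-373) = 253 - 46998 = -46745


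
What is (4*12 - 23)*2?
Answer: 50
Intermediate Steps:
(4*12 - 23)*2 = (48 - 23)*2 = 25*2 = 50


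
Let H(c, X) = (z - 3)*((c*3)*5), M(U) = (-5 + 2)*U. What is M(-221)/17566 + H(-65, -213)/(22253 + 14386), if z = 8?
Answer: -20447531/214533558 ≈ -0.095312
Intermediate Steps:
M(U) = -3*U
H(c, X) = 75*c (H(c, X) = (8 - 3)*((c*3)*5) = 5*((3*c)*5) = 5*(15*c) = 75*c)
M(-221)/17566 + H(-65, -213)/(22253 + 14386) = -3*(-221)/17566 + (75*(-65))/(22253 + 14386) = 663*(1/17566) - 4875/36639 = 663/17566 - 4875*1/36639 = 663/17566 - 1625/12213 = -20447531/214533558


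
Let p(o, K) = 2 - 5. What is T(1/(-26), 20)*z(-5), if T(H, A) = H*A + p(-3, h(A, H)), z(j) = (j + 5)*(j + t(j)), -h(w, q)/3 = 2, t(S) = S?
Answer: 0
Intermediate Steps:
h(w, q) = -6 (h(w, q) = -3*2 = -6)
p(o, K) = -3
z(j) = 2*j*(5 + j) (z(j) = (j + 5)*(j + j) = (5 + j)*(2*j) = 2*j*(5 + j))
T(H, A) = -3 + A*H (T(H, A) = H*A - 3 = A*H - 3 = -3 + A*H)
T(1/(-26), 20)*z(-5) = (-3 + 20/(-26))*(2*(-5)*(5 - 5)) = (-3 + 20*(-1/26))*(2*(-5)*0) = (-3 - 10/13)*0 = -49/13*0 = 0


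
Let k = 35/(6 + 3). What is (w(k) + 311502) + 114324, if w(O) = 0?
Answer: 425826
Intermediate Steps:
k = 35/9 ≈ 3.8889
(w(k) + 311502) + 114324 = (0 + 311502) + 114324 = 311502 + 114324 = 425826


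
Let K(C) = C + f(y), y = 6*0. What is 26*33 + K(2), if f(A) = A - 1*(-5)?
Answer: 865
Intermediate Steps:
y = 0
f(A) = 5 + A (f(A) = A + 5 = 5 + A)
K(C) = 5 + C (K(C) = C + (5 + 0) = C + 5 = 5 + C)
26*33 + K(2) = 26*33 + (5 + 2) = 858 + 7 = 865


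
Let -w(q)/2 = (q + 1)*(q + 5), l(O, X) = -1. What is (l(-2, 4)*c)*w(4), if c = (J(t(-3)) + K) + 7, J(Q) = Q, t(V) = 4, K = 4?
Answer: 1350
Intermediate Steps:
w(q) = -2*(1 + q)*(5 + q) (w(q) = -2*(q + 1)*(q + 5) = -2*(1 + q)*(5 + q))
c = 15 (c = (4 + 4) + 7 = 8 + 7 = 15)
(l(-2, 4)*c)*w(4) = (-1*15)*(-10 - 12*4 - 2*4²) = -15*(-10 - 48 - 2*16) = -15*(-10 - 48 - 32) = -15*(-90) = 1350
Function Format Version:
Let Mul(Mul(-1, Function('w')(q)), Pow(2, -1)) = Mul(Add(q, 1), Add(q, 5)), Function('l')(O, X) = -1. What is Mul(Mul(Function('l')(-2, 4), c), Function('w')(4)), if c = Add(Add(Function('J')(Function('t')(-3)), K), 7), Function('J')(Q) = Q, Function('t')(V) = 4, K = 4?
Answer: 1350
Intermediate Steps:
Function('w')(q) = Mul(-2, Add(1, q), Add(5, q)) (Function('w')(q) = Mul(-2, Mul(Add(q, 1), Add(q, 5))) = Mul(-2, Mul(Add(1, q), Add(5, q))) = Mul(-2, Add(1, q), Add(5, q)))
c = 15 (c = Add(Add(4, 4), 7) = Add(8, 7) = 15)
Mul(Mul(Function('l')(-2, 4), c), Function('w')(4)) = Mul(Mul(-1, 15), Add(-10, Mul(-12, 4), Mul(-2, Pow(4, 2)))) = Mul(-15, Add(-10, -48, Mul(-2, 16))) = Mul(-15, Add(-10, -48, -32)) = Mul(-15, -90) = 1350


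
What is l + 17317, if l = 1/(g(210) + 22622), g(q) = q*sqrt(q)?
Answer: 4350843305925/251246942 - 105*sqrt(210)/251246942 ≈ 17317.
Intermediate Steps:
g(q) = q**(3/2)
l = 1/(22622 + 210*sqrt(210)) (l = 1/(210**(3/2) + 22622) = 1/(210*sqrt(210) + 22622) = 1/(22622 + 210*sqrt(210)) ≈ 3.8963e-5)
l + 17317 = (11311/251246942 - 105*sqrt(210)/251246942) + 17317 = 4350843305925/251246942 - 105*sqrt(210)/251246942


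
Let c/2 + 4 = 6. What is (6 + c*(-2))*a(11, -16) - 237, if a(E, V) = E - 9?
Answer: -241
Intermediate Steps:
c = 4 (c = -8 + 2*6 = -8 + 12 = 4)
a(E, V) = -9 + E
(6 + c*(-2))*a(11, -16) - 237 = (6 + 4*(-2))*(-9 + 11) - 237 = (6 - 8)*2 - 237 = -2*2 - 237 = -4 - 237 = -241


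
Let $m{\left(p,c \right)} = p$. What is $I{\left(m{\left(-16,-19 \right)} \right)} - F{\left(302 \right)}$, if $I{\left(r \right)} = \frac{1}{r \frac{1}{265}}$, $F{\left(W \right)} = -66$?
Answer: $\frac{791}{16} \approx 49.438$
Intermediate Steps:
$I{\left(r \right)} = \frac{265}{r}$ ($I{\left(r \right)} = \frac{1}{r \frac{1}{265}} = \frac{1}{\frac{1}{265} r} = \frac{265}{r}$)
$I{\left(m{\left(-16,-19 \right)} \right)} - F{\left(302 \right)} = \frac{265}{-16} - -66 = 265 \left(- \frac{1}{16}\right) + 66 = - \frac{265}{16} + 66 = \frac{791}{16}$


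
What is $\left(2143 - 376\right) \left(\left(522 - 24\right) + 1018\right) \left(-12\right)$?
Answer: $-32145264$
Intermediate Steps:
$\left(2143 - 376\right) \left(\left(522 - 24\right) + 1018\right) \left(-12\right) = 1767 \left(498 + 1018\right) \left(-12\right) = 1767 \cdot 1516 \left(-12\right) = 2678772 \left(-12\right) = -32145264$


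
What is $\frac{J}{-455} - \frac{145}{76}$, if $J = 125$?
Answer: $- \frac{15095}{6916} \approx -2.1826$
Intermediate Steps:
$\frac{J}{-455} - \frac{145}{76} = \frac{125}{-455} - \frac{145}{76} = 125 \left(- \frac{1}{455}\right) - \frac{145}{76} = - \frac{25}{91} - \frac{145}{76} = - \frac{15095}{6916}$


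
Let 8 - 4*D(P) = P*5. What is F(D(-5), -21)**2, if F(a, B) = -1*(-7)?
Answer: 49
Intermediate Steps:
D(P) = 2 - 5*P/4 (D(P) = 2 - P*5/4 = 2 - 5*P/4)
F(a, B) = 7
F(D(-5), -21)**2 = 7**2 = 49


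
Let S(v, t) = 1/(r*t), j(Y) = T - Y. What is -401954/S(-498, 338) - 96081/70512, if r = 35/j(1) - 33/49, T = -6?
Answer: 126818201167043/164528 ≈ 7.7080e+8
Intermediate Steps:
j(Y) = -6 - Y
r = -278/49 (r = 35/(-6 - 1*1) - 33/49 = 35/(-6 - 1) - 33*1/49 = 35/(-7) - 33/49 = 35*(-1/7) - 33/49 = -5 - 33/49 = -278/49 ≈ -5.6735)
S(v, t) = -49/(278*t) (S(v, t) = 1/(-278*t/49) = -49/(278*t))
-401954/S(-498, 338) - 96081/70512 = -401954/((-49/278/338)) - 96081/70512 = -401954/((-49/278*1/338)) - 96081*1/70512 = -401954/(-49/93964) - 32027/23504 = -401954*(-93964/49) - 32027/23504 = 5395600808/7 - 32027/23504 = 126818201167043/164528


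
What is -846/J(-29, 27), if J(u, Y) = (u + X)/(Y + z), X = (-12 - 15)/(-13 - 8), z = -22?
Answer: 14805/97 ≈ 152.63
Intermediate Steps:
X = 9/7 (X = -27/(-21) = -27*(-1/21) = 9/7 ≈ 1.2857)
J(u, Y) = (9/7 + u)/(-22 + Y) (J(u, Y) = (u + 9/7)/(Y - 22) = (9/7 + u)/(-22 + Y))
-846/J(-29, 27) = -846*(-22 + 27)/(9/7 - 29) = -846/(-194/7/5) = -846/((⅕)*(-194/7)) = -846/(-194/35) = -846*(-35/194) = 14805/97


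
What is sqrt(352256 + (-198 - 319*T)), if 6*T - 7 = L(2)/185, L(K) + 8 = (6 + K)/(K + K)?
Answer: sqrt(433314239790)/1110 ≈ 593.03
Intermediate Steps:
L(K) = -8 + (6 + K)/(2*K) (L(K) = -8 + (6 + K)/(K + K) = -8 + (6 + K)/((2*K)) = -8 + (6 + K)*(1/(2*K)) = -8 + (6 + K)/(2*K))
T = 1289/1110 (T = 7/6 + ((-15/2 + 3/2)/185)/6 = 7/6 + ((-15/2 + 3*(1/2))*(1/185))/6 = 7/6 + ((-15/2 + 3/2)*(1/185))/6 = 7/6 + (-6*1/185)/6 = 7/6 + (1/6)*(-6/185) = 7/6 - 1/185 = 1289/1110 ≈ 1.1613)
sqrt(352256 + (-198 - 319*T)) = sqrt(352256 + (-198 - 319*1289/1110)) = sqrt(352256 + (-198 - 411191/1110)) = sqrt(352256 - 630971/1110) = sqrt(390373189/1110) = sqrt(433314239790)/1110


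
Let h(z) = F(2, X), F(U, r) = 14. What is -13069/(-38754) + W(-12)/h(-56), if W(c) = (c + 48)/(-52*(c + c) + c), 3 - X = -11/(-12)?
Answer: 4740440/13970817 ≈ 0.33931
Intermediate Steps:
X = 25/12 (X = 3 - (-11)/(-12) = 3 - (-11)*(-1)/12 = 3 - 1*11/12 = 3 - 11/12 = 25/12 ≈ 2.0833)
h(z) = 14
W(c) = -(48 + c)/(103*c) (W(c) = (48 + c)/(-104*c + c) = (48 + c)/((-103*c)) = (48 + c)*(-1/(103*c)) = -(48 + c)/(103*c))
-13069/(-38754) + W(-12)/h(-56) = -13069/(-38754) + ((1/103)*(-48 - 1*(-12))/(-12))/14 = -13069*(-1/38754) + ((1/103)*(-1/12)*(-48 + 12))*(1/14) = 13069/38754 + ((1/103)*(-1/12)*(-36))*(1/14) = 13069/38754 + (3/103)*(1/14) = 13069/38754 + 3/1442 = 4740440/13970817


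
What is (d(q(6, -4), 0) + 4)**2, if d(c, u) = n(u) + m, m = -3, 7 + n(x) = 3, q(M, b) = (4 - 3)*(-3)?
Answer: 9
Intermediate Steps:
q(M, b) = -3 (q(M, b) = 1*(-3) = -3)
n(x) = -4 (n(x) = -7 + 3 = -4)
d(c, u) = -7 (d(c, u) = -4 - 3 = -7)
(d(q(6, -4), 0) + 4)**2 = (-7 + 4)**2 = (-3)**2 = 9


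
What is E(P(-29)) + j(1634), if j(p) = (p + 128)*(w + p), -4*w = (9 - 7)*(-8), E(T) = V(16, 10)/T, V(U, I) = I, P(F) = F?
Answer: 83698514/29 ≈ 2.8862e+6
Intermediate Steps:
E(T) = 10/T
w = 4 (w = -(9 - 7)*(-8)/4 = -(-8)/2 = -¼*(-16) = 4)
j(p) = (4 + p)*(128 + p) (j(p) = (p + 128)*(4 + p) = (128 + p)*(4 + p) = (4 + p)*(128 + p))
E(P(-29)) + j(1634) = 10/(-29) + (512 + 1634² + 132*1634) = 10*(-1/29) + (512 + 2669956 + 215688) = -10/29 + 2886156 = 83698514/29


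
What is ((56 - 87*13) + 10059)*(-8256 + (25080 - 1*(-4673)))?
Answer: 193129048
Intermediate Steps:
((56 - 87*13) + 10059)*(-8256 + (25080 - 1*(-4673))) = ((56 - 1131) + 10059)*(-8256 + (25080 + 4673)) = (-1075 + 10059)*(-8256 + 29753) = 8984*21497 = 193129048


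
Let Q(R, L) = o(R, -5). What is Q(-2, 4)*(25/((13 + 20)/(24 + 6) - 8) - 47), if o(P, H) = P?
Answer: 6986/69 ≈ 101.25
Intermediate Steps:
Q(R, L) = R
Q(-2, 4)*(25/((13 + 20)/(24 + 6) - 8) - 47) = -2*(25/((13 + 20)/(24 + 6) - 8) - 47) = -2*(25/(33/30 - 8) - 47) = -2*(25/(33*(1/30) - 8) - 47) = -2*(25/(11/10 - 8) - 47) = -2*(25/(-69/10) - 47) = -2*(-10/69*25 - 47) = -2*(-250/69 - 47) = -2*(-3493/69) = 6986/69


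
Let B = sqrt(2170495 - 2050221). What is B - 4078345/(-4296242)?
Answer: 4078345/4296242 + 11*sqrt(994) ≈ 347.75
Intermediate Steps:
B = 11*sqrt(994) (B = sqrt(120274) = 11*sqrt(994) ≈ 346.81)
B - 4078345/(-4296242) = 11*sqrt(994) - 4078345/(-4296242) = 11*sqrt(994) - 4078345*(-1/4296242) = 11*sqrt(994) + 4078345/4296242 = 4078345/4296242 + 11*sqrt(994)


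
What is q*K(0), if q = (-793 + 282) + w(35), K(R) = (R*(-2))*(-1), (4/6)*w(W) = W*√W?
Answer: 0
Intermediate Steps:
w(W) = 3*W^(3/2)/2 (w(W) = 3*(W*√W)/2 = 3*W^(3/2)/2)
K(R) = 2*R (K(R) = -2*R*(-1) = 2*R)
q = -511 + 105*√35/2 (q = (-793 + 282) + 3*35^(3/2)/2 = -511 + 3*(35*√35)/2 = -511 + 105*√35/2 ≈ -200.41)
q*K(0) = (-511 + 105*√35/2)*(2*0) = (-511 + 105*√35/2)*0 = 0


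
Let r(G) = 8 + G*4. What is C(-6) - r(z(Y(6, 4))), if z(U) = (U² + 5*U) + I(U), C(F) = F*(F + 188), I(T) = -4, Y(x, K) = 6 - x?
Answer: -1084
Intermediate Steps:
C(F) = F*(188 + F)
z(U) = -4 + U² + 5*U (z(U) = (U² + 5*U) - 4 = -4 + U² + 5*U)
r(G) = 8 + 4*G
C(-6) - r(z(Y(6, 4))) = -6*(188 - 6) - (8 + 4*(-4 + (6 - 1*6)² + 5*(6 - 1*6))) = -6*182 - (8 + 4*(-4 + (6 - 6)² + 5*(6 - 6))) = -1092 - (8 + 4*(-4 + 0² + 5*0)) = -1092 - (8 + 4*(-4 + 0 + 0)) = -1092 - (8 + 4*(-4)) = -1092 - (8 - 16) = -1092 - 1*(-8) = -1092 + 8 = -1084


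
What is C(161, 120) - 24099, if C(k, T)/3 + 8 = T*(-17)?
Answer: -30243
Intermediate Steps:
C(k, T) = -24 - 51*T (C(k, T) = -24 + 3*(T*(-17)) = -24 + 3*(-17*T) = -24 - 51*T)
C(161, 120) - 24099 = (-24 - 51*120) - 24099 = (-24 - 6120) - 24099 = -6144 - 24099 = -30243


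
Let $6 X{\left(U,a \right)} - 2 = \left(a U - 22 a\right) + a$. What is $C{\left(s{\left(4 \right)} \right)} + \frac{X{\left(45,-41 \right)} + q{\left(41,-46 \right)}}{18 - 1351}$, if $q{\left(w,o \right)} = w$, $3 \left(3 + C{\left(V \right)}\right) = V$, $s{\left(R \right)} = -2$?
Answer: $- \frac{4765}{1333} \approx -3.5746$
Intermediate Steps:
$X{\left(U,a \right)} = \frac{1}{3} - \frac{7 a}{2} + \frac{U a}{6}$ ($X{\left(U,a \right)} = \frac{1}{3} + \frac{\left(a U - 22 a\right) + a}{6} = \frac{1}{3} + \frac{\left(U a - 22 a\right) + a}{6} = \frac{1}{3} + \frac{\left(- 22 a + U a\right) + a}{6} = \frac{1}{3} + \frac{- 21 a + U a}{6} = \frac{1}{3} + \left(- \frac{7 a}{2} + \frac{U a}{6}\right) = \frac{1}{3} - \frac{7 a}{2} + \frac{U a}{6}$)
$C{\left(V \right)} = -3 + \frac{V}{3}$
$C{\left(s{\left(4 \right)} \right)} + \frac{X{\left(45,-41 \right)} + q{\left(41,-46 \right)}}{18 - 1351} = \left(-3 + \frac{1}{3} \left(-2\right)\right) + \frac{\left(\frac{1}{3} - - \frac{287}{2} + \frac{1}{6} \cdot 45 \left(-41\right)\right) + 41}{18 - 1351} = \left(-3 - \frac{2}{3}\right) + \frac{\left(\frac{1}{3} + \frac{287}{2} - \frac{615}{2}\right) + 41}{-1333} = - \frac{11}{3} + \left(- \frac{491}{3} + 41\right) \left(- \frac{1}{1333}\right) = - \frac{11}{3} - - \frac{368}{3999} = - \frac{11}{3} + \frac{368}{3999} = - \frac{4765}{1333}$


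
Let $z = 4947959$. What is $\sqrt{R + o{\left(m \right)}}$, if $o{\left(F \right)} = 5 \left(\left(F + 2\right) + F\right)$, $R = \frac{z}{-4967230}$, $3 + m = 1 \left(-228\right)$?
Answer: $\frac{i \sqrt{56773337558053570}}{4967230} \approx 47.969 i$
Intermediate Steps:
$m = -231$ ($m = -3 + 1 \left(-228\right) = -3 - 228 = -231$)
$R = - \frac{4947959}{4967230}$ ($R = \frac{4947959}{-4967230} = 4947959 \left(- \frac{1}{4967230}\right) = - \frac{4947959}{4967230} \approx -0.99612$)
$o{\left(F \right)} = 10 + 10 F$ ($o{\left(F \right)} = 5 \left(\left(2 + F\right) + F\right) = 5 \left(2 + 2 F\right) = 10 + 10 F$)
$\sqrt{R + o{\left(m \right)}} = \sqrt{- \frac{4947959}{4967230} + \left(10 + 10 \left(-231\right)\right)} = \sqrt{- \frac{4947959}{4967230} + \left(10 - 2310\right)} = \sqrt{- \frac{4947959}{4967230} - 2300} = \sqrt{- \frac{11429576959}{4967230}} = \frac{i \sqrt{56773337558053570}}{4967230}$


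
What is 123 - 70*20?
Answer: -1277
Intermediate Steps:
123 - 70*20 = 123 - 1400 = -1277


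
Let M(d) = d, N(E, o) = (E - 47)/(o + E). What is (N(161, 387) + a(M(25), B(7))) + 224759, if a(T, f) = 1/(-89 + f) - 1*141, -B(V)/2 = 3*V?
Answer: 8062445685/35894 ≈ 2.2462e+5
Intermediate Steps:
B(V) = -6*V
N(E, o) = (-47 + E)/(E + o)
a(T, f) = -141 + 1/(-89 + f) (a(T, f) = 1/(-89 + f) - 141 = -141 + 1/(-89 + f))
(N(161, 387) + a(M(25), B(7))) + 224759 = ((-47 + 161)/(161 + 387) + (12550 - (-846)*7)/(-89 - 6*7)) + 224759 = (114/548 + (12550 - 141*(-42))/(-89 - 42)) + 224759 = ((1/548)*114 + (12550 + 5922)/(-131)) + 224759 = (57/274 - 1/131*18472) + 224759 = (57/274 - 18472/131) + 224759 = -5053861/35894 + 224759 = 8062445685/35894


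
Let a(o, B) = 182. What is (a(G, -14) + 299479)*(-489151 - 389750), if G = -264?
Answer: -263372352561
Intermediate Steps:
(a(G, -14) + 299479)*(-489151 - 389750) = (182 + 299479)*(-489151 - 389750) = 299661*(-878901) = -263372352561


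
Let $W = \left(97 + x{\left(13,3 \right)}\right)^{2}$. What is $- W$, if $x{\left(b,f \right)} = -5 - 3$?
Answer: $-7921$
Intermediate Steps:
$x{\left(b,f \right)} = -8$
$W = 7921$ ($W = \left(97 - 8\right)^{2} = 89^{2} = 7921$)
$- W = \left(-1\right) 7921 = -7921$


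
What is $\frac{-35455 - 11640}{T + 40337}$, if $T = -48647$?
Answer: $\frac{9419}{1662} \approx 5.6673$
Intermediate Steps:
$\frac{-35455 - 11640}{T + 40337} = \frac{-35455 - 11640}{-48647 + 40337} = - \frac{47095}{-8310} = \left(-47095\right) \left(- \frac{1}{8310}\right) = \frac{9419}{1662}$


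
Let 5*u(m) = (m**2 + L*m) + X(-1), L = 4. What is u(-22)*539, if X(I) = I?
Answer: 42581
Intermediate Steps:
u(m) = -1/5 + m**2/5 + 4*m/5 (u(m) = ((m**2 + 4*m) - 1)/5 = (-1 + m**2 + 4*m)/5 = -1/5 + m**2/5 + 4*m/5)
u(-22)*539 = (-1/5 + (1/5)*(-22)**2 + (4/5)*(-22))*539 = (-1/5 + (1/5)*484 - 88/5)*539 = (-1/5 + 484/5 - 88/5)*539 = 79*539 = 42581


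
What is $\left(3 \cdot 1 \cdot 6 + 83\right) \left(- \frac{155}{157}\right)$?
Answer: $- \frac{15655}{157} \approx -99.713$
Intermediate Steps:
$\left(3 \cdot 1 \cdot 6 + 83\right) \left(- \frac{155}{157}\right) = \left(3 \cdot 6 + 83\right) \left(\left(-155\right) \frac{1}{157}\right) = \left(18 + 83\right) \left(- \frac{155}{157}\right) = 101 \left(- \frac{155}{157}\right) = - \frac{15655}{157}$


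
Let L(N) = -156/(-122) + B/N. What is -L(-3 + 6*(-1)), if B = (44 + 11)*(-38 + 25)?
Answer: -44317/549 ≈ -80.723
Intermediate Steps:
B = -715 (B = 55*(-13) = -715)
L(N) = 78/61 - 715/N (L(N) = -156/(-122) - 715/N = -156*(-1/122) - 715/N = 78/61 - 715/N)
-L(-3 + 6*(-1)) = -(78/61 - 715/(-3 + 6*(-1))) = -(78/61 - 715/(-3 - 6)) = -(78/61 - 715/(-9)) = -(78/61 - 715*(-⅑)) = -(78/61 + 715/9) = -1*44317/549 = -44317/549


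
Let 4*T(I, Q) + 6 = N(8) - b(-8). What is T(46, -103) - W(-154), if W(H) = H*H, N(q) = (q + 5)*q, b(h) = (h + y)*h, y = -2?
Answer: -47423/2 ≈ -23712.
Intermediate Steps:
b(h) = h*(-2 + h) (b(h) = (h - 2)*h = (-2 + h)*h = h*(-2 + h))
N(q) = q*(5 + q) (N(q) = (5 + q)*q = q*(5 + q))
W(H) = H²
T(I, Q) = 9/2 (T(I, Q) = -3/2 + (8*(5 + 8) - (-8)*(-2 - 8))/4 = -3/2 + (8*13 - (-8)*(-10))/4 = -3/2 + (104 - 1*80)/4 = -3/2 + (104 - 80)/4 = -3/2 + (¼)*24 = -3/2 + 6 = 9/2)
T(46, -103) - W(-154) = 9/2 - 1*(-154)² = 9/2 - 1*23716 = 9/2 - 23716 = -47423/2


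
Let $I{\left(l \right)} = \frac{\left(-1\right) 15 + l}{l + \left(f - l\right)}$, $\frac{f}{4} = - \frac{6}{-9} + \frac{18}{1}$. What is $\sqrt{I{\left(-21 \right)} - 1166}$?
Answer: $\frac{i \sqrt{914522}}{28} \approx 34.154 i$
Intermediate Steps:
$f = \frac{224}{3}$ ($f = 4 \left(- \frac{6}{-9} + \frac{18}{1}\right) = 4 \left(\left(-6\right) \left(- \frac{1}{9}\right) + 18 \cdot 1\right) = 4 \left(\frac{2}{3} + 18\right) = 4 \cdot \frac{56}{3} = \frac{224}{3} \approx 74.667$)
$I{\left(l \right)} = - \frac{45}{224} + \frac{3 l}{224}$ ($I{\left(l \right)} = \frac{\left(-1\right) 15 + l}{l - \left(- \frac{224}{3} + l\right)} = \frac{-15 + l}{\frac{224}{3}} = \left(-15 + l\right) \frac{3}{224} = - \frac{45}{224} + \frac{3 l}{224}$)
$\sqrt{I{\left(-21 \right)} - 1166} = \sqrt{\left(- \frac{45}{224} + \frac{3}{224} \left(-21\right)\right) - 1166} = \sqrt{\left(- \frac{45}{224} - \frac{9}{32}\right) - 1166} = \sqrt{- \frac{27}{56} - 1166} = \sqrt{- \frac{65323}{56}} = \frac{i \sqrt{914522}}{28}$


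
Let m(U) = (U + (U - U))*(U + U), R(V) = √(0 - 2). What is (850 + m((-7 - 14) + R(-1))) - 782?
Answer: 946 - 84*I*√2 ≈ 946.0 - 118.79*I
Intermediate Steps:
R(V) = I*√2 (R(V) = √(-2) = I*√2)
m(U) = 2*U² (m(U) = (U + 0)*(2*U) = U*(2*U) = 2*U²)
(850 + m((-7 - 14) + R(-1))) - 782 = (850 + 2*((-7 - 14) + I*√2)²) - 782 = (850 + 2*(-21 + I*√2)²) - 782 = 68 + 2*(-21 + I*√2)²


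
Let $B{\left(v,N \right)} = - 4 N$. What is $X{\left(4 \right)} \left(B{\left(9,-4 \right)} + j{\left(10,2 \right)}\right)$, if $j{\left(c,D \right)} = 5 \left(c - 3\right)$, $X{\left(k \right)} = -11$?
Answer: $-561$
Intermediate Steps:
$j{\left(c,D \right)} = -15 + 5 c$ ($j{\left(c,D \right)} = 5 \left(-3 + c\right) = -15 + 5 c$)
$X{\left(4 \right)} \left(B{\left(9,-4 \right)} + j{\left(10,2 \right)}\right) = - 11 \left(\left(-4\right) \left(-4\right) + \left(-15 + 5 \cdot 10\right)\right) = - 11 \left(16 + \left(-15 + 50\right)\right) = - 11 \left(16 + 35\right) = \left(-11\right) 51 = -561$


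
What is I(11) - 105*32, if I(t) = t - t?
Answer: -3360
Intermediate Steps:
I(t) = 0
I(11) - 105*32 = 0 - 105*32 = 0 - 3360 = -3360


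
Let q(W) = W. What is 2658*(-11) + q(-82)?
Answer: -29320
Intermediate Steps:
2658*(-11) + q(-82) = 2658*(-11) - 82 = -29238 - 82 = -29320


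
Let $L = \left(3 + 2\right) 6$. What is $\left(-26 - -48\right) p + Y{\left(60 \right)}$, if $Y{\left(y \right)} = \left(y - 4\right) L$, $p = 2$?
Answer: $1724$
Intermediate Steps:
$L = 30$ ($L = 5 \cdot 6 = 30$)
$Y{\left(y \right)} = -120 + 30 y$ ($Y{\left(y \right)} = \left(y - 4\right) 30 = \left(-4 + y\right) 30 = -120 + 30 y$)
$\left(-26 - -48\right) p + Y{\left(60 \right)} = \left(-26 - -48\right) 2 + \left(-120 + 30 \cdot 60\right) = \left(-26 + 48\right) 2 + \left(-120 + 1800\right) = 22 \cdot 2 + 1680 = 44 + 1680 = 1724$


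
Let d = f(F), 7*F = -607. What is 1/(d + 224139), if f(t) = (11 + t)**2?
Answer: 49/11263711 ≈ 4.3503e-6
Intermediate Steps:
F = -607/7 (F = (1/7)*(-607) = -607/7 ≈ -86.714)
d = 280900/49 (d = (11 - 607/7)**2 = (-530/7)**2 = 280900/49 ≈ 5732.7)
1/(d + 224139) = 1/(280900/49 + 224139) = 1/(11263711/49) = 49/11263711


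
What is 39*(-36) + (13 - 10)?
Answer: -1401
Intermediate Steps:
39*(-36) + (13 - 10) = -1404 + 3 = -1401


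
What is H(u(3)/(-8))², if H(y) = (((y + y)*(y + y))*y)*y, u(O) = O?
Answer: 6561/1048576 ≈ 0.0062571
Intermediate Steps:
H(y) = 4*y⁴ (H(y) = (((2*y)*(2*y))*y)*y = ((4*y²)*y)*y = (4*y³)*y = 4*y⁴)
H(u(3)/(-8))² = (4*(3/(-8))⁴)² = (4*(3*(-⅛))⁴)² = (4*(-3/8)⁴)² = (4*(81/4096))² = (81/1024)² = 6561/1048576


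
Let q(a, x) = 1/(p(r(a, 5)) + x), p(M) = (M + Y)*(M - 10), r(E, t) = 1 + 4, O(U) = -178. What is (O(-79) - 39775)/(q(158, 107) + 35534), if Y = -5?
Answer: -4274971/3802139 ≈ -1.1244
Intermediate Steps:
r(E, t) = 5
p(M) = (-10 + M)*(-5 + M) (p(M) = (M - 5)*(M - 10) = (-5 + M)*(-10 + M) = (-10 + M)*(-5 + M))
q(a, x) = 1/x (q(a, x) = 1/((50 + 5**2 - 15*5) + x) = 1/((50 + 25 - 75) + x) = 1/(0 + x) = 1/x)
(O(-79) - 39775)/(q(158, 107) + 35534) = (-178 - 39775)/(1/107 + 35534) = -39953/(1/107 + 35534) = -39953/3802139/107 = -39953*107/3802139 = -4274971/3802139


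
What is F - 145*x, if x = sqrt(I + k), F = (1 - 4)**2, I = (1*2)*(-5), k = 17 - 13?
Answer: 9 - 145*I*sqrt(6) ≈ 9.0 - 355.18*I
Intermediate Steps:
k = 4
I = -10 (I = 2*(-5) = -10)
F = 9 (F = (-3)**2 = 9)
x = I*sqrt(6) (x = sqrt(-10 + 4) = sqrt(-6) = I*sqrt(6) ≈ 2.4495*I)
F - 145*x = 9 - 145*I*sqrt(6)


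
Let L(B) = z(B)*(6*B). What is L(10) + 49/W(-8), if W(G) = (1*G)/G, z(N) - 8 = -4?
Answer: 289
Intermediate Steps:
z(N) = 4 (z(N) = 8 - 4 = 4)
W(G) = 1 (W(G) = G/G = 1)
L(B) = 24*B (L(B) = 4*(6*B) = 24*B)
L(10) + 49/W(-8) = 24*10 + 49/1 = 240 + 1*49 = 240 + 49 = 289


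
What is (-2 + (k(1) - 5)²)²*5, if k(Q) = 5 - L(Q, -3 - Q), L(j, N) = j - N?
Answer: 2645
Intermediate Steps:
k(Q) = 2 - 2*Q (k(Q) = 5 - (Q - (-3 - Q)) = 5 - (Q + (3 + Q)) = 5 - (3 + 2*Q) = 5 + (-3 - 2*Q) = 2 - 2*Q)
(-2 + (k(1) - 5)²)²*5 = (-2 + ((2 - 2*1) - 5)²)²*5 = (-2 + ((2 - 2) - 5)²)²*5 = (-2 + (0 - 5)²)²*5 = (-2 + (-5)²)²*5 = (-2 + 25)²*5 = 23²*5 = 529*5 = 2645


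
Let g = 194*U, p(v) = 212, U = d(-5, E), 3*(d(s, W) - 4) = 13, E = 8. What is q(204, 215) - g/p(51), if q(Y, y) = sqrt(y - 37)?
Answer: -2425/318 + sqrt(178) ≈ 5.7159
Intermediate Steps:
d(s, W) = 25/3 (d(s, W) = 4 + (1/3)*13 = 4 + 13/3 = 25/3)
U = 25/3 ≈ 8.3333
q(Y, y) = sqrt(-37 + y)
g = 4850/3 (g = 194*(25/3) = 4850/3 ≈ 1616.7)
q(204, 215) - g/p(51) = sqrt(-37 + 215) - 4850/(3*212) = sqrt(178) - 4850/(3*212) = sqrt(178) - 1*2425/318 = sqrt(178) - 2425/318 = -2425/318 + sqrt(178)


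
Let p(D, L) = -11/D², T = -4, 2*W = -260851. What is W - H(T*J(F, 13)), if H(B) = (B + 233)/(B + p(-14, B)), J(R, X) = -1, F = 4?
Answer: -201730727/1546 ≈ -1.3049e+5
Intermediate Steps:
W = -260851/2 (W = (½)*(-260851) = -260851/2 ≈ -1.3043e+5)
p(D, L) = -11/D²
H(B) = (233 + B)/(-11/196 + B) (H(B) = (B + 233)/(B - 11/(-14)²) = (233 + B)/(B - 11*1/196) = (233 + B)/(B - 11/196) = (233 + B)/(-11/196 + B))
W - H(T*J(F, 13)) = -260851/2 - 196*(233 - 4*(-1))/(-11 + 196*(-4*(-1))) = -260851/2 - 196*(233 + 4)/(-11 + 196*4) = -260851/2 - 196*237/(-11 + 784) = -260851/2 - 196*237/773 = -260851/2 - 1*46452/773 = -260851/2 - 46452/773 = -201730727/1546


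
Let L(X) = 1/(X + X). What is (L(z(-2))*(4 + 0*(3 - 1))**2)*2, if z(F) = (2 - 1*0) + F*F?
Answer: 8/3 ≈ 2.6667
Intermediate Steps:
z(F) = 2 + F**2 (z(F) = (2 + 0) + F**2 = 2 + F**2)
L(X) = 1/(2*X)
(L(z(-2))*(4 + 0*(3 - 1))**2)*2 = ((1/(2*(2 + (-2)**2)))*(4 + 0*(3 - 1))**2)*2 = ((1/(2*(2 + 4)))*(4 + 0*2)**2)*2 = (((1/2)/6)*(4 + 0)**2)*2 = (((1/2)*(1/6))*4**2)*2 = ((1/12)*16)*2 = (4/3)*2 = 8/3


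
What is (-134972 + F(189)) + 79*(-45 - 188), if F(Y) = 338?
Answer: -153041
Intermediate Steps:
(-134972 + F(189)) + 79*(-45 - 188) = (-134972 + 338) + 79*(-45 - 188) = -134634 + 79*(-233) = -134634 - 18407 = -153041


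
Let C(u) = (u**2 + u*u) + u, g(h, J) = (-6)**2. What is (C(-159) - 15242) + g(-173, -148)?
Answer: 35197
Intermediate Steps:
g(h, J) = 36
C(u) = u + 2*u**2 (C(u) = (u**2 + u**2) + u = 2*u**2 + u = u + 2*u**2)
(C(-159) - 15242) + g(-173, -148) = (-159*(1 + 2*(-159)) - 15242) + 36 = (-159*(1 - 318) - 15242) + 36 = (-159*(-317) - 15242) + 36 = (50403 - 15242) + 36 = 35161 + 36 = 35197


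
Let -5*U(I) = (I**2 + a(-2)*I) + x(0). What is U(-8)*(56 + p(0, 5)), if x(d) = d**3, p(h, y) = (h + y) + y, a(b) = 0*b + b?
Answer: -1056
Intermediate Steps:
a(b) = b (a(b) = 0 + b = b)
p(h, y) = h + 2*y
U(I) = -I**2/5 + 2*I/5 (U(I) = -((I**2 - 2*I) + 0**3)/5 = -((I**2 - 2*I) + 0)/5 = -(I**2 - 2*I)/5 = -I**2/5 + 2*I/5)
U(-8)*(56 + p(0, 5)) = ((1/5)*(-8)*(2 - 1*(-8)))*(56 + (0 + 2*5)) = ((1/5)*(-8)*(2 + 8))*(56 + (0 + 10)) = ((1/5)*(-8)*10)*(56 + 10) = -16*66 = -1056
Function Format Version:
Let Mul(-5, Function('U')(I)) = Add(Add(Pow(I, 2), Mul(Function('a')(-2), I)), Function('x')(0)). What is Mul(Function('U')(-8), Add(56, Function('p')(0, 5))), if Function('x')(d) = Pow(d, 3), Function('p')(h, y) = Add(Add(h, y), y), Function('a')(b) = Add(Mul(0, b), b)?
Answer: -1056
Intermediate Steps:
Function('a')(b) = b (Function('a')(b) = Add(0, b) = b)
Function('p')(h, y) = Add(h, Mul(2, y))
Function('U')(I) = Add(Mul(Rational(-1, 5), Pow(I, 2)), Mul(Rational(2, 5), I)) (Function('U')(I) = Mul(Rational(-1, 5), Add(Add(Pow(I, 2), Mul(-2, I)), Pow(0, 3))) = Mul(Rational(-1, 5), Add(Add(Pow(I, 2), Mul(-2, I)), 0)) = Mul(Rational(-1, 5), Add(Pow(I, 2), Mul(-2, I))) = Add(Mul(Rational(-1, 5), Pow(I, 2)), Mul(Rational(2, 5), I)))
Mul(Function('U')(-8), Add(56, Function('p')(0, 5))) = Mul(Mul(Rational(1, 5), -8, Add(2, Mul(-1, -8))), Add(56, Add(0, Mul(2, 5)))) = Mul(Mul(Rational(1, 5), -8, Add(2, 8)), Add(56, Add(0, 10))) = Mul(Mul(Rational(1, 5), -8, 10), Add(56, 10)) = Mul(-16, 66) = -1056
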